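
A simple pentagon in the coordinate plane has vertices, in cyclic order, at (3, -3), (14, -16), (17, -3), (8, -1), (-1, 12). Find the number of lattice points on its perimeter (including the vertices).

5

Summing gcd(|Δx|,|Δy|) over the edges gives the boundary count: gcd(11,13) + gcd(3,13) + gcd(9,2) + gcd(9,13) + gcd(4,15) = 1+1+1+1+1 = 5.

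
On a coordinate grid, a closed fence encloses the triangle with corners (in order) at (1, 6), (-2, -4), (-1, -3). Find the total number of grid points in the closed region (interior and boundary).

6

Using the shoelace formula, 2A = |(1·(-4) − (-2)·6) + ((-2)·(-3) − (-1)·(-4)) + ((-1)·6 − 1·(-3))| = 7, so the area is 3.5.
The number of boundary lattice points is Σ gcd(|Δx|,|Δy|) = gcd(3,10) + gcd(1,1) + gcd(2,9) = 1+1+1 = 3.
Pick's theorem gives I = A − B/2 + 1 = 3.5 − 3/2 + 1 = 3, so the closed region contains I + B = 3 + 3 = 6 lattice points.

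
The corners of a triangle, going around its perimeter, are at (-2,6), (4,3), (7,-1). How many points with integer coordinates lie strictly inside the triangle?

By the shoelace formula, twice the signed area is |((-2)·3 − 4·6) + (4·(-1) − 7·3) + (7·6 − (-2)·(-1))| = 15, so the area is 7.5.
The number of boundary lattice points is Σ gcd(|Δx|,|Δy|) = gcd(6,3) + gcd(3,4) + gcd(9,7) = 3+1+1 = 5.
By Pick's theorem A = I + B/2 − 1, so I = 7.5 − 5/2 + 1 = 6.

6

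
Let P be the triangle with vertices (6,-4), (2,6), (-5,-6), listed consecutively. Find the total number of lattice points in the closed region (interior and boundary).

The shoelace formula gives twice the area as |[6·6 − 2·(-4)] + [2·(-6) − (-5)·6] + [(-5)·(-4) − 6·(-6)]| = 118, so the area is 59.
The number of boundary lattice points is Σ gcd(|Δx|,|Δy|) = gcd(4,10) + gcd(7,12) + gcd(11,2) = 2+1+1 = 4.
Pick's theorem gives I = A − B/2 + 1 = 59 − 4/2 + 1 = 58, so the closed region contains I + B = 58 + 4 = 62 lattice points.

62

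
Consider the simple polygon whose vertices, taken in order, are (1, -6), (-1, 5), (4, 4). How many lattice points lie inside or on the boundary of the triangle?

29

Using the shoelace formula, 2A = |[1·5 − (-1)·(-6)] + [(-1)·4 − 4·5] + [4·(-6) − 1·4]| = 53, so the area is 26.5.
Along each edge there are gcd(|Δx|,|Δy|)+1 lattice points, so counting each shared vertex once the boundary has gcd(2,11) + gcd(5,1) + gcd(3,10) = 1+1+1 = 3.
Pick's theorem gives I = A − B/2 + 1 = 26.5 − 3/2 + 1 = 26, so the closed region contains I + B = 26 + 3 = 29 lattice points.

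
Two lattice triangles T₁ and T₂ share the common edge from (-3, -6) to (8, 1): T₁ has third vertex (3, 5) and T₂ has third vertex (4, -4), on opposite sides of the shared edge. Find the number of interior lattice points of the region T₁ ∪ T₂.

The union is the simple quadrilateral with vertices (-3, -6), (3, 5), (8, 1), (4, -4) in order.
The shoelace formula gives twice the area as |((-3)·5 − 3·(-6)) + (3·1 − 8·5) + (8·(-4) − 4·1) + (4·(-6) − (-3)·(-4))| = 106, so the area is 53.
Summing gcd(|Δx|,|Δy|) over the edges gives the boundary count: gcd(6,11) + gcd(5,4) + gcd(4,5) + gcd(7,2) = 1+1+1+1 = 4.
By Pick's theorem I = A − B/2 + 1 = 53 − 4/2 + 1 = 52.

52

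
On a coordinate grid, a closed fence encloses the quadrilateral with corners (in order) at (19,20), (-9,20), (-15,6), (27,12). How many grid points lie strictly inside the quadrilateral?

367

The shoelace formula gives twice the area as |[19·20 − (-9)·20] + [(-9)·6 − (-15)·20] + [(-15)·12 − 27·6] + [27·20 − 19·12]| = 776, so the area is 388.
Summing gcd(|Δx|,|Δy|) over the edges gives the boundary count: gcd(28,0) + gcd(6,14) + gcd(42,6) + gcd(8,8) = 28+2+6+8 = 44.
By Pick's theorem A = I + B/2 − 1, so I = 388 − 44/2 + 1 = 367.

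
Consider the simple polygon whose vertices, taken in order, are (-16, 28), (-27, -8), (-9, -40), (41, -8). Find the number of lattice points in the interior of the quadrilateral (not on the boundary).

2309

Using the shoelace formula, 2A = |((-16)·(-8) − (-27)·28) + ((-27)·(-40) − (-9)·(-8)) + ((-9)·(-8) − 41·(-40)) + (41·28 − (-16)·(-8))| = 4624, so the area is 2312.
Summing gcd(|Δx|,|Δy|) over the edges gives the boundary count: gcd(11,36) + gcd(18,32) + gcd(50,32) + gcd(57,36) = 1+2+2+3 = 8.
By Pick's theorem A = I + B/2 − 1, so I = 2312 − 8/2 + 1 = 2309.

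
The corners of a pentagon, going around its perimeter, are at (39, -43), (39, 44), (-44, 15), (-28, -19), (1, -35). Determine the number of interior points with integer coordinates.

4700

By the shoelace formula, twice the signed area is |[39·44 − 39·(-43)] + [39·15 − (-44)·44] + [(-44)·(-19) − (-28)·15] + [(-28)·(-35) − 1·(-19)] + [1·(-43) − 39·(-35)]| = 9491, so the area is 9491/2.
Summing gcd(|Δx|,|Δy|) over the edges gives the boundary count: gcd(0,87) + gcd(83,29) + gcd(16,34) + gcd(29,16) + gcd(38,8) = 87+1+2+1+2 = 93.
Pick's theorem gives I = A − B/2 + 1 = 9491/2 − 93/2 + 1 = 4700.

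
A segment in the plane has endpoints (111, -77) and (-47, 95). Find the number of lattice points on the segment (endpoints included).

The number of lattice points on a segment between lattice points is gcd(|Δx|,|Δy|) + 1 = gcd(158,172) + 1 = 2 + 1 = 3.

3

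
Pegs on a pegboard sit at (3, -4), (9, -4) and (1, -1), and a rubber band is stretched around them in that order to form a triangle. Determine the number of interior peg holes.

Using the shoelace formula, 2A = |[3·(-4) − 9·(-4)] + [9·(-1) − 1·(-4)] + [1·(-4) − 3·(-1)]| = 18, so the area is 9.
Along each edge there are gcd(|Δx|,|Δy|)+1 lattice points, so counting each shared vertex once the boundary has gcd(6,0) + gcd(8,3) + gcd(2,3) = 6+1+1 = 8.
Pick's theorem gives I = A − B/2 + 1 = 9 − 8/2 + 1 = 6.

6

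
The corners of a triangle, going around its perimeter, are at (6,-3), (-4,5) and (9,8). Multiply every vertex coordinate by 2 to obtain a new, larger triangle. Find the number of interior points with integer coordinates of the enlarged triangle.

The shoelace formula gives twice the area as |[6·5 − (-4)·(-3)] + [(-4)·8 − 9·5] + [9·(-3) − 6·8]| = 134, so the area is 67.
The number of boundary lattice points is Σ gcd(|Δx|,|Δy|) = gcd(10,8) + gcd(13,3) + gcd(3,11) = 2+1+1 = 4.
Scaling by 2 multiplies the area by 2² = 4 (so the new area is 268) and multiplies the boundary lattice-point count by 2, giving 8.
By Pick's theorem, the interior count of the dilated polygon is 268 − 8/2 + 1 = 265.

265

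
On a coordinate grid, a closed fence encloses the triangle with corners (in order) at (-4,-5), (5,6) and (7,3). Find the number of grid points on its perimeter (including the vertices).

3

Summing gcd(|Δx|,|Δy|) over the edges gives the boundary count: gcd(9,11) + gcd(2,3) + gcd(11,8) = 1+1+1 = 3.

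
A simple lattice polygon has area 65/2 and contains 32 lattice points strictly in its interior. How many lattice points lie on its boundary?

3

Pick's theorem gives A = I + B/2 − 1, so B = 2(A − I + 1) = 2(65/2 − 32 + 1) = 3.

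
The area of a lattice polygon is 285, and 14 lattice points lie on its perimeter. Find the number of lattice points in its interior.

279

From Pick's theorem, I = A − B/2 + 1 = 285 − 14/2 + 1 = 279.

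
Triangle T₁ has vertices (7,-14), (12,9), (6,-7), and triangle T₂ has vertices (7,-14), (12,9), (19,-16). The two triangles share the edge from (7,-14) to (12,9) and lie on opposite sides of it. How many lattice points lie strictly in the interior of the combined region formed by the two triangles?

170

The union is the simple quadrilateral with vertices (7,-14), (6,-7), (12,9), (19,-16) in order.
By the shoelace formula, twice the signed area is |(7·(-7) − 6·(-14)) + (6·9 − 12·(-7)) + (12·(-16) − 19·9) + (19·(-14) − 7·(-16))| = 344, so the area is 172.
Along each edge there are gcd(|Δx|,|Δy|)+1 lattice points, so counting each shared vertex once the boundary has gcd(1,7) + gcd(6,16) + gcd(7,25) + gcd(12,2) = 1+2+1+2 = 6.
By Pick's theorem I = A − B/2 + 1 = 172 − 6/2 + 1 = 170.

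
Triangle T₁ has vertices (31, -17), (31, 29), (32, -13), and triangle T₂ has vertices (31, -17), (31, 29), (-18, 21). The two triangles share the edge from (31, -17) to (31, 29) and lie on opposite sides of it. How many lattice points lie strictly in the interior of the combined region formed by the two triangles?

The union is the simple quadrilateral with vertices (31, -17), (32, -13), (31, 29), (-18, 21) in order.
The shoelace formula gives twice the area as |[31·(-13) − 32·(-17)] + [32·29 − 31·(-13)] + [31·21 − (-18)·29] + [(-18)·(-17) − 31·21]| = 2300, so the area is 1150.
The number of boundary lattice points is Σ gcd(|Δx|,|Δy|) = gcd(1,4) + gcd(1,42) + gcd(49,8) + gcd(49,38) = 1+1+1+1 = 4.
By Pick's theorem I = A − B/2 + 1 = 1150 − 4/2 + 1 = 1149.

1149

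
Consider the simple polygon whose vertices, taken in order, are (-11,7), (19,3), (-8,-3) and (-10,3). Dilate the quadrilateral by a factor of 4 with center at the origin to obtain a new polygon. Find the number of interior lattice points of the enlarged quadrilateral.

Using the shoelace formula, 2A = |[(-11)·3 − 19·7] + [19·(-3) − (-8)·3] + [(-8)·3 − (-10)·(-3)] + [(-10)·7 − (-11)·3]| = 290, so the area is 145.
Summing gcd(|Δx|,|Δy|) over the edges gives the boundary count: gcd(30,4) + gcd(27,6) + gcd(2,6) + gcd(1,4) = 2+3+2+1 = 8.
Scaling by 4 multiplies the area by 4² = 16 (so the new area is 2320) and multiplies the boundary lattice-point count by 4, giving 32.
By Pick's theorem, the interior count of the dilated polygon is 2320 − 32/2 + 1 = 2305.

2305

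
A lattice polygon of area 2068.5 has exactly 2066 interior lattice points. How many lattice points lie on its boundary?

Pick's theorem gives A = I + B/2 − 1, so B = 2(A − I + 1) = 2(2068.5 − 2066 + 1) = 7.

7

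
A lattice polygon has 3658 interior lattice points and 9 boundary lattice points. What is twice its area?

7323

Pick's theorem states A = I + B/2 − 1, so A = 3658 + 9/2 − 1 = 7323/2.
Hence 2A = 7323.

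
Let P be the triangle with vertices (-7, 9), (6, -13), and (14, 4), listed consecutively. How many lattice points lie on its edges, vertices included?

3

Along each edge there are gcd(|Δx|,|Δy|)+1 lattice points, so counting each shared vertex once the boundary has gcd(13,22) + gcd(8,17) + gcd(21,5) = 1+1+1 = 3.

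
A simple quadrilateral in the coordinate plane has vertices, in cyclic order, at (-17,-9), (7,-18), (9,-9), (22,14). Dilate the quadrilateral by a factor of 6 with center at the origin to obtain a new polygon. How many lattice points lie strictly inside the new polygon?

By the shoelace formula, twice the signed area is |((-17)·(-18) − 7·(-9)) + (7·(-9) − 9·(-18)) + (9·14 − 22·(-9)) + (22·(-9) − (-17)·14)| = 832, so the area is 416.
Summing gcd(|Δx|,|Δy|) over the edges gives the boundary count: gcd(24,9) + gcd(2,9) + gcd(13,23) + gcd(39,23) = 3+1+1+1 = 6.
Scaling by 6 multiplies the area by 6² = 36 (so the new area is 14976) and multiplies the boundary lattice-point count by 6, giving 36.
By Pick's theorem, the interior count of the dilated polygon is 14976 − 36/2 + 1 = 14959.

14959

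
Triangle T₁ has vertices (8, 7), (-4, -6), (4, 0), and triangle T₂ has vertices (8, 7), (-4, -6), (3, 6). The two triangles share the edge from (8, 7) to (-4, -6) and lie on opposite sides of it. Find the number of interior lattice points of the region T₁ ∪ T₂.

The union is the simple quadrilateral with vertices (8, 7), (4, 0), (-4, -6), (3, 6) in order.
Using the shoelace formula, 2A = |(8·0 − 4·7) + (4·(-6) − (-4)·0) + ((-4)·6 − 3·(-6)) + (3·7 − 8·6)| = 85, so the area is 42.5.
Along each edge there are gcd(|Δx|,|Δy|)+1 lattice points, so counting each shared vertex once the boundary has gcd(4,7) + gcd(8,6) + gcd(7,12) + gcd(5,1) = 1+2+1+1 = 5.
By Pick's theorem I = A − B/2 + 1 = 42.5 − 5/2 + 1 = 41.

41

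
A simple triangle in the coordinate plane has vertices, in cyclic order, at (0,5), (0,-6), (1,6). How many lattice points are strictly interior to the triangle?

By the shoelace formula, twice the signed area is |(0·(-6) − 0·5) + (0·6 − 1·(-6)) + (1·5 − 0·6)| = 11, so the area is 5.5.
Summing gcd(|Δx|,|Δy|) over the edges gives the boundary count: gcd(0,11) + gcd(1,12) + gcd(1,1) = 11+1+1 = 13.
Pick's theorem gives I = A − B/2 + 1 = 5.5 − 13/2 + 1 = 0.

0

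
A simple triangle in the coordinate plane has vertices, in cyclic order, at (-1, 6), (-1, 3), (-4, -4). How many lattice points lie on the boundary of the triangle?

5

Along each edge there are gcd(|Δx|,|Δy|)+1 lattice points, so counting each shared vertex once the boundary has gcd(0,3) + gcd(3,7) + gcd(3,10) = 3+1+1 = 5.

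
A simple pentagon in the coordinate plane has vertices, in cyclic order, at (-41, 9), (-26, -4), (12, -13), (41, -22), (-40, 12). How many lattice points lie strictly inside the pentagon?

397

The shoelace formula gives twice the area as |[(-41)·(-4) − (-26)·9] + [(-26)·(-13) − 12·(-4)] + [12·(-22) − 41·(-13)] + [41·12 − (-40)·(-22)] + [(-40)·9 − (-41)·12]| = 797, so the area is 797/2.
Along each edge there are gcd(|Δx|,|Δy|)+1 lattice points, so counting each shared vertex once the boundary has gcd(15,13) + gcd(38,9) + gcd(29,9) + gcd(81,34) + gcd(1,3) = 1+1+1+1+1 = 5.
By Pick's theorem A = I + B/2 − 1, so I = 797/2 − 5/2 + 1 = 397.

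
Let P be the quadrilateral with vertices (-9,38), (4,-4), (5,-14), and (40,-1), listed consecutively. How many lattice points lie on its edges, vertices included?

Along each edge there are gcd(|Δx|,|Δy|)+1 lattice points, so counting each shared vertex once the boundary has gcd(13,42) + gcd(1,10) + gcd(35,13) + gcd(49,39) = 1+1+1+1 = 4.

4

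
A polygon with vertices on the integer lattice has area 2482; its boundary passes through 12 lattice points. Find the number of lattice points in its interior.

2477

Pick's theorem A = I + B/2 − 1 rearranges to I = A − B/2 + 1 = 2482 − 12/2 + 1 = 2477.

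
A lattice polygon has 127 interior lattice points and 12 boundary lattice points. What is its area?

By Pick's theorem, A = I + B/2 − 1 = 127 + 12/2 − 1 = 132.

132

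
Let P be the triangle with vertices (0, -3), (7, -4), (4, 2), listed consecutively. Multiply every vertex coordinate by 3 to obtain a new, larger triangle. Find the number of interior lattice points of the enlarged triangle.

By the shoelace formula, twice the signed area is |[0·(-4) − 7·(-3)] + [7·2 − 4·(-4)] + [4·(-3) − 0·2]| = 39, so the area is 39/2.
Along each edge there are gcd(|Δx|,|Δy|)+1 lattice points, so counting each shared vertex once the boundary has gcd(7,1) + gcd(3,6) + gcd(4,5) = 1+3+1 = 5.
Scaling by 3 multiplies the area by 3² = 9 (so the new area is 175.5) and multiplies the boundary lattice-point count by 3, giving 15.
By Pick's theorem, the interior count of the dilated polygon is 175.5 − 15/2 + 1 = 169.

169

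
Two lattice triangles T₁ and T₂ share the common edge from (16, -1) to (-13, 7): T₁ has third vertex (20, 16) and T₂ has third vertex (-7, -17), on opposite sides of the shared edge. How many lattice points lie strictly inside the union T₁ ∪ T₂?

The union is the simple quadrilateral with vertices (16, -1), (20, 16), (-13, 7), (-7, -17) in order.
The shoelace formula gives twice the area as |[16·16 − 20·(-1)] + [20·7 − (-13)·16] + [(-13)·(-17) − (-7)·7] + [(-7)·(-1) − 16·(-17)]| = 1173, so the area is 586.5.
Along each edge there are gcd(|Δx|,|Δy|)+1 lattice points, so counting each shared vertex once the boundary has gcd(4,17) + gcd(33,9) + gcd(6,24) + gcd(23,16) = 1+3+6+1 = 11.
By Pick's theorem I = A − B/2 + 1 = 586.5 − 11/2 + 1 = 582.

582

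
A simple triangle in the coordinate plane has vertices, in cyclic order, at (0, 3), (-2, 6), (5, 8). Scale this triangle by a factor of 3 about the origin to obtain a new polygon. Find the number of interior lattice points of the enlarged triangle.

103

The shoelace formula gives twice the area as |(0·6 − (-2)·3) + ((-2)·8 − 5·6) + (5·3 − 0·8)| = 25, so the area is 25/2.
Summing gcd(|Δx|,|Δy|) over the edges gives the boundary count: gcd(2,3) + gcd(7,2) + gcd(5,5) = 1+1+5 = 7.
Scaling by 3 multiplies the area by 3² = 9 (so the new area is 225/2) and multiplies the boundary lattice-point count by 3, giving 21.
By Pick's theorem, the interior count of the dilated polygon is 225/2 − 21/2 + 1 = 103.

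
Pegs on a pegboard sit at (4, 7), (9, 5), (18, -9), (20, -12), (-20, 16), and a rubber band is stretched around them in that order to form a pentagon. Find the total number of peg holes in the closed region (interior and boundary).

193

Using the shoelace formula, 2A = |[4·5 − 9·7] + [9·(-9) − 18·5] + [18·(-12) − 20·(-9)] + [20·16 − (-20)·(-12)] + [(-20)·7 − 4·16]| = 374, so the area is 187.
Summing gcd(|Δx|,|Δy|) over the edges gives the boundary count: gcd(5,2) + gcd(9,14) + gcd(2,3) + gcd(40,28) + gcd(24,9) = 1+1+1+4+3 = 10.
Pick's theorem gives I = A − B/2 + 1 = 187 − 10/2 + 1 = 183, so the closed region contains I + B = 183 + 10 = 193 lattice points.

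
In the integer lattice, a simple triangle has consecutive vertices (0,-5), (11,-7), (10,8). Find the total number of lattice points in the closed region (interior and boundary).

84

By the shoelace formula, twice the signed area is |(0·(-7) − 11·(-5)) + (11·8 − 10·(-7)) + (10·(-5) − 0·8)| = 163, so the area is 163/2.
The number of boundary lattice points is Σ gcd(|Δx|,|Δy|) = gcd(11,2) + gcd(1,15) + gcd(10,13) = 1+1+1 = 3.
Pick's theorem gives I = A − B/2 + 1 = 163/2 − 3/2 + 1 = 81, so the closed region contains I + B = 81 + 3 = 84 lattice points.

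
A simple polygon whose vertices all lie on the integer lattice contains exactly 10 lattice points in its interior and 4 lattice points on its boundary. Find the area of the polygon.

11

By Pick's theorem, A = I + B/2 − 1 = 10 + 4/2 − 1 = 11.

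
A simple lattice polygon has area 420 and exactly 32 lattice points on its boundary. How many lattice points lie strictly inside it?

405

From Pick's theorem, I = A − B/2 + 1 = 420 − 32/2 + 1 = 405.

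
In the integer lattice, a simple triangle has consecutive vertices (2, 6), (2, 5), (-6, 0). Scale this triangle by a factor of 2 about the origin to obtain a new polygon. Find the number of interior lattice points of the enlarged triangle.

13

By the shoelace formula, twice the signed area is |[2·5 − 2·6] + [2·0 − (-6)·5] + [(-6)·6 − 2·0]| = 8, so the area is 4.
Along each edge there are gcd(|Δx|,|Δy|)+1 lattice points, so counting each shared vertex once the boundary has gcd(0,1) + gcd(8,5) + gcd(8,6) = 1+1+2 = 4.
Scaling by 2 multiplies the area by 2² = 4 (so the new area is 16) and multiplies the boundary lattice-point count by 2, giving 8.
By Pick's theorem, the interior count of the dilated polygon is 16 − 8/2 + 1 = 13.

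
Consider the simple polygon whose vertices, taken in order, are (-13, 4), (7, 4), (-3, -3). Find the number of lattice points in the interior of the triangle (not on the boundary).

60

By the shoelace formula, twice the signed area is |[(-13)·4 − 7·4] + [7·(-3) − (-3)·4] + [(-3)·4 − (-13)·(-3)]| = 140, so the area is 70.
Summing gcd(|Δx|,|Δy|) over the edges gives the boundary count: gcd(20,0) + gcd(10,7) + gcd(10,7) = 20+1+1 = 22.
By Pick's theorem A = I + B/2 − 1, so I = 70 − 22/2 + 1 = 60.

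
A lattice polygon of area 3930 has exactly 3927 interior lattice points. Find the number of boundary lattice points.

Pick's theorem gives A = I + B/2 − 1, so B = 2(A − I + 1) = 2(3930 − 3927 + 1) = 8.

8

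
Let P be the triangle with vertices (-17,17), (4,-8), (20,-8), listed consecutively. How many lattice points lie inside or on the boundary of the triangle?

By the shoelace formula, twice the signed area is |[(-17)·(-8) − 4·17] + [4·(-8) − 20·(-8)] + [20·17 − (-17)·(-8)]| = 400, so the area is 200.
Along each edge there are gcd(|Δx|,|Δy|)+1 lattice points, so counting each shared vertex once the boundary has gcd(21,25) + gcd(16,0) + gcd(37,25) = 1+16+1 = 18.
Pick's theorem gives I = A − B/2 + 1 = 200 − 18/2 + 1 = 192, so the closed region contains I + B = 192 + 18 = 210 lattice points.

210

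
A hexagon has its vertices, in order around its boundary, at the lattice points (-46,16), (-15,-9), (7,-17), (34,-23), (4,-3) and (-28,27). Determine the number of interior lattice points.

The shoelace formula gives twice the area as |((-46)·(-9) − (-15)·16) + ((-15)·(-17) − 7·(-9)) + (7·(-23) − 34·(-17)) + (34·(-3) − 4·(-23)) + (4·27 − (-28)·(-3)) + ((-28)·16 − (-46)·27)| = 2197, so the area is 2197/2.
Summing gcd(|Δx|,|Δy|) over the edges gives the boundary count: gcd(31,25) + gcd(22,8) + gcd(27,6) + gcd(30,20) + gcd(32,30) + gcd(18,11) = 1+2+3+10+2+1 = 19.
Pick's theorem gives I = A − B/2 + 1 = 2197/2 − 19/2 + 1 = 1090.

1090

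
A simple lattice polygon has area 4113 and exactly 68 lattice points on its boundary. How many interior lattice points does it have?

From Pick's theorem, I = A − B/2 + 1 = 4113 − 68/2 + 1 = 4080.

4080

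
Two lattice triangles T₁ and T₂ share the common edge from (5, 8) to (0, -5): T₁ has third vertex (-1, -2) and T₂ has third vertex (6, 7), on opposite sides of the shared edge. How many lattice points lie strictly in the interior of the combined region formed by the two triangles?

The union is the simple quadrilateral with vertices (5, 8), (-1, -2), (0, -5), (6, 7) in order.
By the shoelace formula, twice the signed area is |(5·(-2) − (-1)·8) + ((-1)·(-5) − 0·(-2)) + (0·7 − 6·(-5)) + (6·8 − 5·7)| = 46, so the area is 23.
Along each edge there are gcd(|Δx|,|Δy|)+1 lattice points, so counting each shared vertex once the boundary has gcd(6,10) + gcd(1,3) + gcd(6,12) + gcd(1,1) = 2+1+6+1 = 10.
By Pick's theorem I = A − B/2 + 1 = 23 − 10/2 + 1 = 19.

19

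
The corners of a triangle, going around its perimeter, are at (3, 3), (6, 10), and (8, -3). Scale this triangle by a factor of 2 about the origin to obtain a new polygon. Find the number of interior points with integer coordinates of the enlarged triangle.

Using the shoelace formula, 2A = |(3·10 − 6·3) + (6·(-3) − 8·10) + (8·3 − 3·(-3))| = 53, so the area is 26.5.
Summing gcd(|Δx|,|Δy|) over the edges gives the boundary count: gcd(3,7) + gcd(2,13) + gcd(5,6) = 1+1+1 = 3.
Scaling by 2 multiplies the area by 2² = 4 (so the new area is 106) and multiplies the boundary lattice-point count by 2, giving 6.
By Pick's theorem, the interior count of the dilated polygon is 106 − 6/2 + 1 = 104.

104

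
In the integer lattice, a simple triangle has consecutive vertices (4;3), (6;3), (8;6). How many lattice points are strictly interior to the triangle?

The shoelace formula gives twice the area as |[4·3 − 6·3] + [6·6 − 8·3] + [8·3 − 4·6]| = 6, so the area is 3.
The number of boundary lattice points is Σ gcd(|Δx|,|Δy|) = gcd(2,0) + gcd(2,3) + gcd(4,3) = 2+1+1 = 4.
By Pick's theorem A = I + B/2 − 1, so I = 3 − 4/2 + 1 = 2.

2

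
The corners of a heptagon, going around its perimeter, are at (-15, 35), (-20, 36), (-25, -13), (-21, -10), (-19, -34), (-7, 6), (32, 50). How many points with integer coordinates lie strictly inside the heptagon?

1394

The shoelace formula gives twice the area as |((-15)·36 − (-20)·35) + ((-20)·(-13) − (-25)·36) + ((-25)·(-10) − (-21)·(-13)) + ((-21)·(-34) − (-19)·(-10)) + ((-19)·6 − (-7)·(-34)) + ((-7)·50 − 32·6) + (32·35 − (-15)·50)| = 2797, so the area is 1398.5.
Along each edge there are gcd(|Δx|,|Δy|)+1 lattice points, so counting each shared vertex once the boundary has gcd(5,1) + gcd(5,49) + gcd(4,3) + gcd(2,24) + gcd(12,40) + gcd(39,44) + gcd(47,15) = 1+1+1+2+4+1+1 = 11.
Pick's theorem gives I = A − B/2 + 1 = 1398.5 − 11/2 + 1 = 1394.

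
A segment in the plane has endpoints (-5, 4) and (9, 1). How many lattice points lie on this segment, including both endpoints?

The number of lattice points on a segment between lattice points is gcd(|Δx|,|Δy|) + 1 = gcd(14,3) + 1 = 1 + 1 = 2.

2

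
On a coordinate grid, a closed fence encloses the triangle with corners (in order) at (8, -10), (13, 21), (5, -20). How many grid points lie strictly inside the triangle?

21

The shoelace formula gives twice the area as |(8·21 − 13·(-10)) + (13·(-20) − 5·21) + (5·(-10) − 8·(-20))| = 43, so the area is 21.5.
The number of boundary lattice points is Σ gcd(|Δx|,|Δy|) = gcd(5,31) + gcd(8,41) + gcd(3,10) = 1+1+1 = 3.
Pick's theorem gives I = A − B/2 + 1 = 21.5 − 3/2 + 1 = 21.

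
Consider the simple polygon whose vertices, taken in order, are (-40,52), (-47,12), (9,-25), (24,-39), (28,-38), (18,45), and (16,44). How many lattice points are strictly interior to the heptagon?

The shoelace formula gives twice the area as |[(-40)·12 − (-47)·52] + [(-47)·(-25) − 9·12] + [9·(-39) − 24·(-25)] + [24·(-38) − 28·(-39)] + [28·45 − 18·(-38)] + [18·44 − 16·45] + [16·52 − (-40)·44]| = 8068, so the area is 4034.
The number of boundary lattice points is Σ gcd(|Δx|,|Δy|) = gcd(7,40) + gcd(56,37) + gcd(15,14) + gcd(4,1) + gcd(10,83) + gcd(2,1) + gcd(56,8) = 1+1+1+1+1+1+8 = 14.
By Pick's theorem A = I + B/2 − 1, so I = 4034 − 14/2 + 1 = 4028.

4028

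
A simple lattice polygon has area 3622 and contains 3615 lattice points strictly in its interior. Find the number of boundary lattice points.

16

Pick's theorem gives A = I + B/2 − 1, so B = 2(A − I + 1) = 2(3622 − 3615 + 1) = 16.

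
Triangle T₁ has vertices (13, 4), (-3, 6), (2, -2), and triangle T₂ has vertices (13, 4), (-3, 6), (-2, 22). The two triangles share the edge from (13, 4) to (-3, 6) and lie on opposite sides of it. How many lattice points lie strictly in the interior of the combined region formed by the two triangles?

The union is the simple quadrilateral with vertices (13, 4), (2, -2), (-3, 6), (-2, 22) in order.
The shoelace formula gives twice the area as |[13·(-2) − 2·4] + [2·6 − (-3)·(-2)] + [(-3)·22 − (-2)·6] + [(-2)·4 − 13·22]| = 376, so the area is 188.
The number of boundary lattice points is Σ gcd(|Δx|,|Δy|) = gcd(11,6) + gcd(5,8) + gcd(1,16) + gcd(15,18) = 1+1+1+3 = 6.
By Pick's theorem I = A − B/2 + 1 = 188 − 6/2 + 1 = 186.

186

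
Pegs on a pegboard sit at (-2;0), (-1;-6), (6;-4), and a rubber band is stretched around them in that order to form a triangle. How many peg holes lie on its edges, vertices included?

Summing gcd(|Δx|,|Δy|) over the edges gives the boundary count: gcd(1,6) + gcd(7,2) + gcd(8,4) = 1+1+4 = 6.

6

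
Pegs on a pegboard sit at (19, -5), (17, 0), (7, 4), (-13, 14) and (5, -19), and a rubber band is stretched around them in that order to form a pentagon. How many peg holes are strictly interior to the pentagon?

By the shoelace formula, twice the signed area is |[19·0 − 17·(-5)] + [17·4 − 7·0] + [7·14 − (-13)·4] + [(-13)·(-19) − 5·14] + [5·(-5) − 19·(-19)]| = 816, so the area is 408.
Along each edge there are gcd(|Δx|,|Δy|)+1 lattice points, so counting each shared vertex once the boundary has gcd(2,5) + gcd(10,4) + gcd(20,10) + gcd(18,33) + gcd(14,14) = 1+2+10+3+14 = 30.
By Pick's theorem A = I + B/2 − 1, so I = 408 − 30/2 + 1 = 394.

394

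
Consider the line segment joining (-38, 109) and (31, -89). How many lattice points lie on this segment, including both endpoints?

4

The number of lattice points on a segment between lattice points is gcd(|Δx|,|Δy|) + 1 = gcd(69,198) + 1 = 3 + 1 = 4.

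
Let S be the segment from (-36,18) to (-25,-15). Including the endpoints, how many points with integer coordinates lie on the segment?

12

The number of lattice points on a segment between lattice points is gcd(|Δx|,|Δy|) + 1 = gcd(11,33) + 1 = 11 + 1 = 12.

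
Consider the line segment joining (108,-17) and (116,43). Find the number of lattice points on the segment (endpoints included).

The number of lattice points on a segment between lattice points is gcd(|Δx|,|Δy|) + 1 = gcd(8,60) + 1 = 4 + 1 = 5.

5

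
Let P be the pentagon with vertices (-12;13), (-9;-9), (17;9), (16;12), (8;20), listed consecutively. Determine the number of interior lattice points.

457

The shoelace formula gives twice the area as |((-12)·(-9) − (-9)·13) + ((-9)·9 − 17·(-9)) + (17·12 − 16·9) + (16·20 − 8·12) + (8·13 − (-12)·20)| = 925, so the area is 462.5.
The number of boundary lattice points is Σ gcd(|Δx|,|Δy|) = gcd(3,22) + gcd(26,18) + gcd(1,3) + gcd(8,8) + gcd(20,7) = 1+2+1+8+1 = 13.
By Pick's theorem A = I + B/2 − 1, so I = 462.5 − 13/2 + 1 = 457.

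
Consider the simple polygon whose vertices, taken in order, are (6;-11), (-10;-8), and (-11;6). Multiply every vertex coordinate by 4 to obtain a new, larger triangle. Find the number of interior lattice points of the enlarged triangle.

1731

The shoelace formula gives twice the area as |[6·(-8) − (-10)·(-11)] + [(-10)·6 − (-11)·(-8)] + [(-11)·(-11) − 6·6]| = 221, so the area is 110.5.
The number of boundary lattice points is Σ gcd(|Δx|,|Δy|) = gcd(16,3) + gcd(1,14) + gcd(17,17) = 1+1+17 = 19.
Scaling by 4 multiplies the area by 4² = 16 (so the new area is 1768) and multiplies the boundary lattice-point count by 4, giving 76.
By Pick's theorem, the interior count of the dilated polygon is 1768 − 76/2 + 1 = 1731.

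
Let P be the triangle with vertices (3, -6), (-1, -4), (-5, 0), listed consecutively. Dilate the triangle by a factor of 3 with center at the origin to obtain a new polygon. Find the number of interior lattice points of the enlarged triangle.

By the shoelace formula, twice the signed area is |(3·(-4) − (-1)·(-6)) + ((-1)·0 − (-5)·(-4)) + ((-5)·(-6) − 3·0)| = 8, so the area is 4.
Along each edge there are gcd(|Δx|,|Δy|)+1 lattice points, so counting each shared vertex once the boundary has gcd(4,2) + gcd(4,4) + gcd(8,6) = 2+4+2 = 8.
Scaling by 3 multiplies the area by 3² = 9 (so the new area is 36) and multiplies the boundary lattice-point count by 3, giving 24.
By Pick's theorem, the interior count of the dilated polygon is 36 − 24/2 + 1 = 25.

25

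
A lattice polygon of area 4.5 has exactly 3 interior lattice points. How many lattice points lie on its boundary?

Pick's theorem gives A = I + B/2 − 1, so B = 2(A − I + 1) = 2(4.5 − 3 + 1) = 5.

5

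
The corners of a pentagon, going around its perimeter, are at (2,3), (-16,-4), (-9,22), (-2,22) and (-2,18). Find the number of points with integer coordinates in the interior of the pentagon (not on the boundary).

262

The shoelace formula gives twice the area as |[2·(-4) − (-16)·3] + [(-16)·22 − (-9)·(-4)] + [(-9)·22 − (-2)·22] + [(-2)·18 − (-2)·22] + [(-2)·3 − 2·18]| = 536, so the area is 268.
The number of boundary lattice points is Σ gcd(|Δx|,|Δy|) = gcd(18,7) + gcd(7,26) + gcd(7,0) + gcd(0,4) + gcd(4,15) = 1+1+7+4+1 = 14.
Pick's theorem gives I = A − B/2 + 1 = 268 − 14/2 + 1 = 262.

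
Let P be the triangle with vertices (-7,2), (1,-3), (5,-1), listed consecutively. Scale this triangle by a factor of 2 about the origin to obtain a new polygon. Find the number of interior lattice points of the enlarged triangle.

Using the shoelace formula, 2A = |[(-7)·(-3) − 1·2] + [1·(-1) − 5·(-3)] + [5·2 − (-7)·(-1)]| = 36, so the area is 18.
The number of boundary lattice points is Σ gcd(|Δx|,|Δy|) = gcd(8,5) + gcd(4,2) + gcd(12,3) = 1+2+3 = 6.
Scaling by 2 multiplies the area by 2² = 4 (so the new area is 72) and multiplies the boundary lattice-point count by 2, giving 12.
By Pick's theorem, the interior count of the dilated polygon is 72 − 12/2 + 1 = 67.

67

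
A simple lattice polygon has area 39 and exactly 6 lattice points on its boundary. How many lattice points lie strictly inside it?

37

Pick's theorem A = I + B/2 − 1 rearranges to I = A − B/2 + 1 = 39 − 6/2 + 1 = 37.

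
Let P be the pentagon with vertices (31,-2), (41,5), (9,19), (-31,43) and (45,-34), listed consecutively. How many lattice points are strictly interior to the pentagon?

1009

The shoelace formula gives twice the area as |[31·5 − 41·(-2)] + [41·19 − 9·5] + [9·43 − (-31)·19] + [(-31)·(-34) − 45·43] + [45·(-2) − 31·(-34)]| = 2030, so the area is 1015.
Along each edge there are gcd(|Δx|,|Δy|)+1 lattice points, so counting each shared vertex once the boundary has gcd(10,7) + gcd(32,14) + gcd(40,24) + gcd(76,77) + gcd(14,32) = 1+2+8+1+2 = 14.
Pick's theorem gives I = A − B/2 + 1 = 1015 − 14/2 + 1 = 1009.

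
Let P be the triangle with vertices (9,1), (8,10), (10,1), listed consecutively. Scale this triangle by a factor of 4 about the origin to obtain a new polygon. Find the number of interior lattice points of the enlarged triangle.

67

Using the shoelace formula, 2A = |[9·10 − 8·1] + [8·1 − 10·10] + [10·1 − 9·1]| = 9, so the area is 4.5.
Along each edge there are gcd(|Δx|,|Δy|)+1 lattice points, so counting each shared vertex once the boundary has gcd(1,9) + gcd(2,9) + gcd(1,0) = 1+1+1 = 3.
Scaling by 4 multiplies the area by 4² = 16 (so the new area is 72) and multiplies the boundary lattice-point count by 4, giving 12.
By Pick's theorem, the interior count of the dilated polygon is 72 − 12/2 + 1 = 67.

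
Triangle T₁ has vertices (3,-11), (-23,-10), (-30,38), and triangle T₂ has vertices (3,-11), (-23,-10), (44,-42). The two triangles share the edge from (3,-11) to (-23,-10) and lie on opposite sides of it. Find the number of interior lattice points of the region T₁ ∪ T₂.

The union is the simple quadrilateral with vertices (3,-11), (-30,38), (-23,-10), (44,-42) in order.
Using the shoelace formula, 2A = |(3·38 − (-30)·(-11)) + ((-30)·(-10) − (-23)·38) + ((-23)·(-42) − 44·(-10)) + (44·(-11) − 3·(-42))| = 2006, so the area is 1003.
Along each edge there are gcd(|Δx|,|Δy|)+1 lattice points, so counting each shared vertex once the boundary has gcd(33,49) + gcd(7,48) + gcd(67,32) + gcd(41,31) = 1+1+1+1 = 4.
By Pick's theorem I = A − B/2 + 1 = 1003 − 4/2 + 1 = 1002.

1002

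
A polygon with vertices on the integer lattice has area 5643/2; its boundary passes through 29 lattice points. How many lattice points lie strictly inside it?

2808

From Pick's theorem, I = A − B/2 + 1 = 5643/2 − 29/2 + 1 = 2808.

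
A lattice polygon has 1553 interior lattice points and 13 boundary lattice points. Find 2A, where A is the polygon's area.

By Pick's theorem, A = I + B/2 − 1 = 1553 + 13/2 − 1 = 3117/2.
Hence 2A = 3117.

3117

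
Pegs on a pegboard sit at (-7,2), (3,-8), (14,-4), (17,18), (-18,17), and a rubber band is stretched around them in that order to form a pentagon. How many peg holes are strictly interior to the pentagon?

577

The shoelace formula gives twice the area as |((-7)·(-8) − 3·2) + (3·(-4) − 14·(-8)) + (14·18 − 17·(-4)) + (17·17 − (-18)·18) + ((-18)·2 − (-7)·17)| = 1166, so the area is 583.
The number of boundary lattice points is Σ gcd(|Δx|,|Δy|) = gcd(10,10) + gcd(11,4) + gcd(3,22) + gcd(35,1) + gcd(11,15) = 10+1+1+1+1 = 14.
By Pick's theorem A = I + B/2 − 1, so I = 583 − 14/2 + 1 = 577.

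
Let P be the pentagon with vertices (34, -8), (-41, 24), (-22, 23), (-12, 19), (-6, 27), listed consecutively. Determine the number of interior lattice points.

Using the shoelace formula, 2A = |(34·24 − (-41)·(-8)) + ((-41)·23 − (-22)·24) + ((-22)·19 − (-12)·23) + ((-12)·27 − (-6)·19) + ((-6)·(-8) − 34·27)| = 1149, so the area is 1149/2.
Summing gcd(|Δx|,|Δy|) over the edges gives the boundary count: gcd(75,32) + gcd(19,1) + gcd(10,4) + gcd(6,8) + gcd(40,35) = 1+1+2+2+5 = 11.
By Pick's theorem A = I + B/2 − 1, so I = 1149/2 − 11/2 + 1 = 570.

570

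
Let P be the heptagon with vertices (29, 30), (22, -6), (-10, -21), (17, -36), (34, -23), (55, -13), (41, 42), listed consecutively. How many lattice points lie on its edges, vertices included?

Along each edge there are gcd(|Δx|,|Δy|)+1 lattice points, so counting each shared vertex once the boundary has gcd(7,36) + gcd(32,15) + gcd(27,15) + gcd(17,13) + gcd(21,10) + gcd(14,55) + gcd(12,12) = 1+1+3+1+1+1+12 = 20.

20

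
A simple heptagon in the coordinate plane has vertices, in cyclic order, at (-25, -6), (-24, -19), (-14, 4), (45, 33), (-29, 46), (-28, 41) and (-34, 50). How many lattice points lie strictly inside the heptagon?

1947

By the shoelace formula, twice the signed area is |((-25)·(-19) − (-24)·(-6)) + ((-24)·4 − (-14)·(-19)) + ((-14)·33 − 45·4) + (45·46 − (-29)·33) + ((-29)·41 − (-28)·46) + ((-28)·50 − (-34)·41) + ((-34)·(-6) − (-25)·50)| = 3901, so the area is 1950.5.
The number of boundary lattice points is Σ gcd(|Δx|,|Δy|) = gcd(1,13) + gcd(10,23) + gcd(59,29) + gcd(74,13) + gcd(1,5) + gcd(6,9) + gcd(9,56) = 1+1+1+1+1+3+1 = 9.
By Pick's theorem A = I + B/2 − 1, so I = 1950.5 − 9/2 + 1 = 1947.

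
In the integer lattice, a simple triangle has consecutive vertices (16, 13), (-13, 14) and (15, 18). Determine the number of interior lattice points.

Using the shoelace formula, 2A = |[16·14 − (-13)·13] + [(-13)·18 − 15·14] + [15·13 − 16·18]| = 144, so the area is 72.
Summing gcd(|Δx|,|Δy|) over the edges gives the boundary count: gcd(29,1) + gcd(28,4) + gcd(1,5) = 1+4+1 = 6.
By Pick's theorem A = I + B/2 − 1, so I = 72 − 6/2 + 1 = 70.

70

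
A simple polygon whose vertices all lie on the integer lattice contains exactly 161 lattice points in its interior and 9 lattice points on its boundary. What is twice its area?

329

By Pick's theorem, A = I + B/2 − 1 = 161 + 9/2 − 1 = 329/2.
Hence 2A = 329.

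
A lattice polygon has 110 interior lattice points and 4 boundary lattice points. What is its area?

111

By Pick's theorem, A = I + B/2 − 1 = 110 + 4/2 − 1 = 111.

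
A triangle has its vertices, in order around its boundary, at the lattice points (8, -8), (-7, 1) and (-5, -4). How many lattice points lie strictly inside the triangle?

27

The shoelace formula gives twice the area as |[8·1 − (-7)·(-8)] + [(-7)·(-4) − (-5)·1] + [(-5)·(-8) − 8·(-4)]| = 57, so the area is 28.5.
Along each edge there are gcd(|Δx|,|Δy|)+1 lattice points, so counting each shared vertex once the boundary has gcd(15,9) + gcd(2,5) + gcd(13,4) = 3+1+1 = 5.
By Pick's theorem A = I + B/2 − 1, so I = 28.5 − 5/2 + 1 = 27.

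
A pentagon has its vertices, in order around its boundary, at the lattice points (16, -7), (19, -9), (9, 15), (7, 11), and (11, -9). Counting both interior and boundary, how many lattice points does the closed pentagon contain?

Using the shoelace formula, 2A = |(16·(-9) − 19·(-7)) + (19·15 − 9·(-9)) + (9·11 − 7·15) + (7·(-9) − 11·11) + (11·(-7) − 16·(-9))| = 232, so the area is 116.
The number of boundary lattice points is Σ gcd(|Δx|,|Δy|) = gcd(3,2) + gcd(10,24) + gcd(2,4) + gcd(4,20) + gcd(5,2) = 1+2+2+4+1 = 10.
Pick's theorem gives I = A − B/2 + 1 = 116 − 10/2 + 1 = 112, so the closed region contains I + B = 112 + 10 = 122 lattice points.

122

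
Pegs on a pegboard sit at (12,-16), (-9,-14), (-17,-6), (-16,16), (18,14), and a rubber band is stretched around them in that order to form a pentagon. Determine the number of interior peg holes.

908

Using the shoelace formula, 2A = |[12·(-14) − (-9)·(-16)] + [(-9)·(-6) − (-17)·(-14)] + [(-17)·16 − (-16)·(-6)] + [(-16)·14 − 18·16] + [18·(-16) − 12·14]| = 1832, so the area is 916.
The number of boundary lattice points is Σ gcd(|Δx|,|Δy|) = gcd(21,2) + gcd(8,8) + gcd(1,22) + gcd(34,2) + gcd(6,30) = 1+8+1+2+6 = 18.
By Pick's theorem A = I + B/2 − 1, so I = 916 − 18/2 + 1 = 908.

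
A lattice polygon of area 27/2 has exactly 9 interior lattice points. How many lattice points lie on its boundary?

Pick's theorem gives A = I + B/2 − 1, so B = 2(A − I + 1) = 2(27/2 − 9 + 1) = 11.

11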